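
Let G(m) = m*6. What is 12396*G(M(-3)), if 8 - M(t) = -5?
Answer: 966888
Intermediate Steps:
M(t) = 13 (M(t) = 8 - 1*(-5) = 8 + 5 = 13)
G(m) = 6*m
12396*G(M(-3)) = 12396*(6*13) = 12396*78 = 966888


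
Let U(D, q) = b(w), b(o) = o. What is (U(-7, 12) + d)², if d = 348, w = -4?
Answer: 118336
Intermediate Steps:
U(D, q) = -4
(U(-7, 12) + d)² = (-4 + 348)² = 344² = 118336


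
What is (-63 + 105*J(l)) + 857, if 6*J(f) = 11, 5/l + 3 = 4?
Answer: 1973/2 ≈ 986.50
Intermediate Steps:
l = 5 (l = 5/(-3 + 4) = 5/1 = 5*1 = 5)
J(f) = 11/6 (J(f) = (⅙)*11 = 11/6)
(-63 + 105*J(l)) + 857 = (-63 + 105*(11/6)) + 857 = (-63 + 385/2) + 857 = 259/2 + 857 = 1973/2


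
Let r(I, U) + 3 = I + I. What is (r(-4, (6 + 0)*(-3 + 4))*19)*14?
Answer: -2926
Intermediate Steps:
r(I, U) = -3 + 2*I (r(I, U) = -3 + (I + I) = -3 + 2*I)
(r(-4, (6 + 0)*(-3 + 4))*19)*14 = ((-3 + 2*(-4))*19)*14 = ((-3 - 8)*19)*14 = -11*19*14 = -209*14 = -2926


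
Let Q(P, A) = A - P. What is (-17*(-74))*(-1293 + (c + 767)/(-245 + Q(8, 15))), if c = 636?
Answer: -11438069/7 ≈ -1.6340e+6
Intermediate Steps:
(-17*(-74))*(-1293 + (c + 767)/(-245 + Q(8, 15))) = (-17*(-74))*(-1293 + (636 + 767)/(-245 + (15 - 1*8))) = 1258*(-1293 + 1403/(-245 + (15 - 8))) = 1258*(-1293 + 1403/(-245 + 7)) = 1258*(-1293 + 1403/(-238)) = 1258*(-1293 + 1403*(-1/238)) = 1258*(-1293 - 1403/238) = 1258*(-309137/238) = -11438069/7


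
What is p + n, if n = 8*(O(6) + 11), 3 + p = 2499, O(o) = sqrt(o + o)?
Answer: 2584 + 16*sqrt(3) ≈ 2611.7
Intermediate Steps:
O(o) = sqrt(2)*sqrt(o) (O(o) = sqrt(2*o) = sqrt(2)*sqrt(o))
p = 2496 (p = -3 + 2499 = 2496)
n = 88 + 16*sqrt(3) (n = 8*(sqrt(2)*sqrt(6) + 11) = 8*(2*sqrt(3) + 11) = 8*(11 + 2*sqrt(3)) = 88 + 16*sqrt(3) ≈ 115.71)
p + n = 2496 + (88 + 16*sqrt(3)) = 2584 + 16*sqrt(3)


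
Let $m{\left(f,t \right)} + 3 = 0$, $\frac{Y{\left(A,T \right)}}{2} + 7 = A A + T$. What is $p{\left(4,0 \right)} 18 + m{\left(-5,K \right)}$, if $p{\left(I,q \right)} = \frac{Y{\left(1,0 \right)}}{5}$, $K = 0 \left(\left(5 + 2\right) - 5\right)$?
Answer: $- \frac{231}{5} \approx -46.2$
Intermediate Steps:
$Y{\left(A,T \right)} = -14 + 2 T + 2 A^{2}$ ($Y{\left(A,T \right)} = -14 + 2 \left(A A + T\right) = -14 + 2 \left(A^{2} + T\right) = -14 + 2 \left(T + A^{2}\right) = -14 + \left(2 T + 2 A^{2}\right) = -14 + 2 T + 2 A^{2}$)
$K = 0$ ($K = 0 \left(7 - 5\right) = 0 \cdot 2 = 0$)
$m{\left(f,t \right)} = -3$ ($m{\left(f,t \right)} = -3 + 0 = -3$)
$p{\left(I,q \right)} = - \frac{12}{5}$ ($p{\left(I,q \right)} = \frac{-14 + 2 \cdot 0 + 2 \cdot 1^{2}}{5} = \left(-14 + 0 + 2 \cdot 1\right) \frac{1}{5} = \left(-14 + 0 + 2\right) \frac{1}{5} = \left(-12\right) \frac{1}{5} = - \frac{12}{5}$)
$p{\left(4,0 \right)} 18 + m{\left(-5,K \right)} = \left(- \frac{12}{5}\right) 18 - 3 = - \frac{216}{5} - 3 = - \frac{231}{5}$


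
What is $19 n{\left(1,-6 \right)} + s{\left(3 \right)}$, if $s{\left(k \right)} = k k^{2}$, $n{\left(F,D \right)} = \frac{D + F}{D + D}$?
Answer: $\frac{419}{12} \approx 34.917$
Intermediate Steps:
$n{\left(F,D \right)} = \frac{D + F}{2 D}$
$s{\left(k \right)} = k^{3}$
$19 n{\left(1,-6 \right)} + s{\left(3 \right)} = 19 \frac{-6 + 1}{2 \left(-6\right)} + 3^{3} = 19 \cdot \frac{1}{2} \left(- \frac{1}{6}\right) \left(-5\right) + 27 = 19 \cdot \frac{5}{12} + 27 = \frac{95}{12} + 27 = \frac{419}{12}$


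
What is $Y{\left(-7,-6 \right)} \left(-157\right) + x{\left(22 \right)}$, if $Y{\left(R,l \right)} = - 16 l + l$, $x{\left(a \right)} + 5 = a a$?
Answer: $-13651$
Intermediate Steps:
$x{\left(a \right)} = -5 + a^{2}$ ($x{\left(a \right)} = -5 + a a = -5 + a^{2}$)
$Y{\left(R,l \right)} = - 15 l$
$Y{\left(-7,-6 \right)} \left(-157\right) + x{\left(22 \right)} = \left(-15\right) \left(-6\right) \left(-157\right) - \left(5 - 22^{2}\right) = 90 \left(-157\right) + \left(-5 + 484\right) = -14130 + 479 = -13651$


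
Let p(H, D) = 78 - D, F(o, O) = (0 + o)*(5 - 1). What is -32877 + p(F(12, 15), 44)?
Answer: -32843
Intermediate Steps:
F(o, O) = 4*o (F(o, O) = o*4 = 4*o)
-32877 + p(F(12, 15), 44) = -32877 + (78 - 1*44) = -32877 + (78 - 44) = -32877 + 34 = -32843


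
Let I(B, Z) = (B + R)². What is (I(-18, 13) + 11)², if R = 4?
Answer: 42849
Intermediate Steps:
I(B, Z) = (4 + B)² (I(B, Z) = (B + 4)² = (4 + B)²)
(I(-18, 13) + 11)² = ((4 - 18)² + 11)² = ((-14)² + 11)² = (196 + 11)² = 207² = 42849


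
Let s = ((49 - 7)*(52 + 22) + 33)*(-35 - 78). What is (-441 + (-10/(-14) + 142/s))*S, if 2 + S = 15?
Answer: -14220758500/2484531 ≈ -5723.7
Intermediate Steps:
s = -354933 (s = (42*74 + 33)*(-113) = (3108 + 33)*(-113) = 3141*(-113) = -354933)
S = 13 (S = -2 + 15 = 13)
(-441 + (-10/(-14) + 142/s))*S = (-441 + (-10/(-14) + 142/(-354933)))*13 = (-441 + (-10*(-1/14) + 142*(-1/354933)))*13 = (-441 + (5/7 - 142/354933))*13 = (-441 + 1773671/2484531)*13 = -1093904500/2484531*13 = -14220758500/2484531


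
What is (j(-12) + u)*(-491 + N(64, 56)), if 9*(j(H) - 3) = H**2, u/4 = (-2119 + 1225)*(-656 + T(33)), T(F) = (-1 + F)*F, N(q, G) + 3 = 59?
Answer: 622215735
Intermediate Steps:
N(q, G) = 56 (N(q, G) = -3 + 59 = 56)
T(F) = F*(-1 + F)
u = -1430400 (u = 4*((-2119 + 1225)*(-656 + 33*(-1 + 33))) = 4*(-894*(-656 + 33*32)) = 4*(-894*(-656 + 1056)) = 4*(-894*400) = 4*(-357600) = -1430400)
j(H) = 3 + H**2/9
(j(-12) + u)*(-491 + N(64, 56)) = ((3 + (1/9)*(-12)**2) - 1430400)*(-491 + 56) = ((3 + (1/9)*144) - 1430400)*(-435) = ((3 + 16) - 1430400)*(-435) = (19 - 1430400)*(-435) = -1430381*(-435) = 622215735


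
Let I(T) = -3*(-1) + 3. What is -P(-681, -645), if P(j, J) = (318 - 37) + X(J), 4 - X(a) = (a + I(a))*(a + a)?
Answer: 824025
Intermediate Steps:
I(T) = 6 (I(T) = 3 + 3 = 6)
X(a) = 4 - 2*a*(6 + a) (X(a) = 4 - (a + 6)*(a + a) = 4 - (6 + a)*2*a = 4 - 2*a*(6 + a))
P(j, J) = 285 - 12*J - 2*J² (P(j, J) = (318 - 37) + (4 - 12*J - 2*J²) = 281 + (4 - 12*J - 2*J²) = 285 - 12*J - 2*J²)
-P(-681, -645) = -(285 - 12*(-645) - 2*(-645)²) = -(285 + 7740 - 2*416025) = -(285 + 7740 - 832050) = -1*(-824025) = 824025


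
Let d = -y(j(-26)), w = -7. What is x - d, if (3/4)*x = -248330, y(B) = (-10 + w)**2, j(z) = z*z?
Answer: -992453/3 ≈ -3.3082e+5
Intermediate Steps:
j(z) = z**2
y(B) = 289 (y(B) = (-10 - 7)**2 = (-17)**2 = 289)
x = -993320/3 (x = (4/3)*(-248330) = -993320/3 ≈ -3.3111e+5)
d = -289 (d = -1*289 = -289)
x - d = -993320/3 - 1*(-289) = -993320/3 + 289 = -992453/3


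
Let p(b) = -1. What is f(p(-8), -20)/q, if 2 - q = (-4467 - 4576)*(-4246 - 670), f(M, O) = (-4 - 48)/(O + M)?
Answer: -26/466781553 ≈ -5.5701e-8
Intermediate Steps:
f(M, O) = -52/(M + O)
q = -44455386 (q = 2 - (-4467 - 4576)*(-4246 - 670) = 2 - (-9043)*(-4916) = 2 - 1*44455388 = 2 - 44455388 = -44455386)
f(p(-8), -20)/q = -52/(-1 - 20)/(-44455386) = -52/(-21)*(-1/44455386) = -52*(-1/21)*(-1/44455386) = (52/21)*(-1/44455386) = -26/466781553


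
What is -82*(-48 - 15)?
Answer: 5166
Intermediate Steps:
-82*(-48 - 15) = -82*(-63) = 5166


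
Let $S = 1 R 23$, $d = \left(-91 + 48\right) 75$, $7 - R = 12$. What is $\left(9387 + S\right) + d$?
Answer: $6047$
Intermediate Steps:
$R = -5$ ($R = 7 - 12 = -5$)
$d = -3225$ ($d = \left(-43\right) 75 = -3225$)
$S = -115$ ($S = 1 \left(-5\right) 23 = \left(-5\right) 23 = -115$)
$\left(9387 + S\right) + d = \left(9387 - 115\right) - 3225 = 9272 - 3225 = 6047$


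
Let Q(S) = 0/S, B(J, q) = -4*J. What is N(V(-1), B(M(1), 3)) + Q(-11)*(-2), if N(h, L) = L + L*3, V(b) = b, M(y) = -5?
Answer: 80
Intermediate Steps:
Q(S) = 0
N(h, L) = 4*L (N(h, L) = L + 3*L = 4*L)
N(V(-1), B(M(1), 3)) + Q(-11)*(-2) = 4*(-4*(-5)) + 0*(-2) = 4*20 + 0 = 80 + 0 = 80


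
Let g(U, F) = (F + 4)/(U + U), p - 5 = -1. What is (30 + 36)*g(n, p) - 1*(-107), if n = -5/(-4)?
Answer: 1591/5 ≈ 318.20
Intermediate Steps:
p = 4 (p = 5 - 1 = 4)
n = 5/4 (n = -5*(-1/4) = 5/4 ≈ 1.2500)
g(U, F) = (4 + F)/(2*U) (g(U, F) = (4 + F)/((2*U)) = (4 + F)*(1/(2*U)) = (4 + F)/(2*U))
(30 + 36)*g(n, p) - 1*(-107) = (30 + 36)*((4 + 4)/(2*(5/4))) - 1*(-107) = 66*((1/2)*(4/5)*8) + 107 = 66*(16/5) + 107 = 1056/5 + 107 = 1591/5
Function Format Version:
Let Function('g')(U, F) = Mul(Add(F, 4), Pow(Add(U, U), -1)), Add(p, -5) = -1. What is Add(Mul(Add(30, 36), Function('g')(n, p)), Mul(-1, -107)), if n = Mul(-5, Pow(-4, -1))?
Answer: Rational(1591, 5) ≈ 318.20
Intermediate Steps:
p = 4 (p = Add(5, -1) = 4)
n = Rational(5, 4) (n = Mul(-5, Rational(-1, 4)) = Rational(5, 4) ≈ 1.2500)
Function('g')(U, F) = Mul(Rational(1, 2), Pow(U, -1), Add(4, F)) (Function('g')(U, F) = Mul(Add(4, F), Pow(Mul(2, U), -1)) = Mul(Add(4, F), Mul(Rational(1, 2), Pow(U, -1))) = Mul(Rational(1, 2), Pow(U, -1), Add(4, F)))
Add(Mul(Add(30, 36), Function('g')(n, p)), Mul(-1, -107)) = Add(Mul(Add(30, 36), Mul(Rational(1, 2), Pow(Rational(5, 4), -1), Add(4, 4))), Mul(-1, -107)) = Add(Mul(66, Mul(Rational(1, 2), Rational(4, 5), 8)), 107) = Add(Mul(66, Rational(16, 5)), 107) = Add(Rational(1056, 5), 107) = Rational(1591, 5)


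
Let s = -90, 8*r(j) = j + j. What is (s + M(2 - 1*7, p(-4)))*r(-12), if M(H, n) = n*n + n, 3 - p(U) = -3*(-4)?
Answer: 54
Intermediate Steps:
p(U) = -9 (p(U) = 3 - (-3)*(-4) = 3 - 1*12 = 3 - 12 = -9)
r(j) = j/4 (r(j) = (j + j)/8 = (2*j)/8 = j/4)
M(H, n) = n + n² (M(H, n) = n² + n = n + n²)
(s + M(2 - 1*7, p(-4)))*r(-12) = (-90 - 9*(1 - 9))*((¼)*(-12)) = (-90 - 9*(-8))*(-3) = (-90 + 72)*(-3) = -18*(-3) = 54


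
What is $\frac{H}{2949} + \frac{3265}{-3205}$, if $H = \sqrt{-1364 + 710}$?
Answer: $- \frac{653}{641} + \frac{i \sqrt{654}}{2949} \approx -1.0187 + 0.0086719 i$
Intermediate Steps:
$H = i \sqrt{654}$ ($H = \sqrt{-654} = i \sqrt{654} \approx 25.573 i$)
$\frac{H}{2949} + \frac{3265}{-3205} = \frac{i \sqrt{654}}{2949} + \frac{3265}{-3205} = i \sqrt{654} \cdot \frac{1}{2949} + 3265 \left(- \frac{1}{3205}\right) = \frac{i \sqrt{654}}{2949} - \frac{653}{641} = - \frac{653}{641} + \frac{i \sqrt{654}}{2949}$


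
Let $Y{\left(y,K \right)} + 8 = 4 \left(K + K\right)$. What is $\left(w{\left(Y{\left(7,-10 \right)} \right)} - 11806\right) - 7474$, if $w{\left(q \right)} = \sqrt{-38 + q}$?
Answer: $-19280 + 3 i \sqrt{14} \approx -19280.0 + 11.225 i$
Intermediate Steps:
$Y{\left(y,K \right)} = -8 + 8 K$ ($Y{\left(y,K \right)} = -8 + 4 \left(K + K\right) = -8 + 4 \cdot 2 K = -8 + 8 K$)
$\left(w{\left(Y{\left(7,-10 \right)} \right)} - 11806\right) - 7474 = \left(\sqrt{-38 + \left(-8 + 8 \left(-10\right)\right)} - 11806\right) - 7474 = \left(\sqrt{-38 - 88} - 11806\right) - 7474 = \left(\sqrt{-126} - 11806\right) - 7474 = \left(3 i \sqrt{14} - 11806\right) - 7474 = \left(-11806 + 3 i \sqrt{14}\right) - 7474 = -19280 + 3 i \sqrt{14}$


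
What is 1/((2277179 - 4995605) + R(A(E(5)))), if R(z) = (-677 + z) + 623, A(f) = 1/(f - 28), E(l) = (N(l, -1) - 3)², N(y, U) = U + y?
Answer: -27/73398961 ≈ -3.6785e-7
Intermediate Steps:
E(l) = (-4 + l)² (E(l) = ((-1 + l) - 3)² = (-4 + l)²)
A(f) = 1/(-28 + f)
R(z) = -54 + z
1/((2277179 - 4995605) + R(A(E(5)))) = 1/((2277179 - 4995605) + (-54 + 1/(-28 + (-4 + 5)²))) = 1/(-2718426 + (-54 + 1/(-28 + 1²))) = 1/(-2718426 + (-54 + 1/(-28 + 1))) = 1/(-2718426 + (-54 + 1/(-27))) = 1/(-2718426 + (-54 - 1/27)) = 1/(-2718426 - 1459/27) = 1/(-73398961/27) = -27/73398961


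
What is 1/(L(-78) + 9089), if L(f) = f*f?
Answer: 1/15173 ≈ 6.5907e-5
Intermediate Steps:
L(f) = f²
1/(L(-78) + 9089) = 1/((-78)² + 9089) = 1/(6084 + 9089) = 1/15173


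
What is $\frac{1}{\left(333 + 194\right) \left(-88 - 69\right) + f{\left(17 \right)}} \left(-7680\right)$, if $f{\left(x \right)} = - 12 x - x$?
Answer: $\frac{96}{1037} \approx 0.092575$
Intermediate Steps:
$f{\left(x \right)} = - 13 x$
$\frac{1}{\left(333 + 194\right) \left(-88 - 69\right) + f{\left(17 \right)}} \left(-7680\right) = \frac{1}{\left(333 + 194\right) \left(-88 - 69\right) - 221} \left(-7680\right) = \frac{1}{527 \left(-157\right) - 221} \left(-7680\right) = \frac{1}{-82739 - 221} \left(-7680\right) = \frac{1}{-82960} \left(-7680\right) = \left(- \frac{1}{82960}\right) \left(-7680\right) = \frac{96}{1037}$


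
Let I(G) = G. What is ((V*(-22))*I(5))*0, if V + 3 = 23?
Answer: 0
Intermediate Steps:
V = 20 (V = -3 + 23 = 20)
((V*(-22))*I(5))*0 = ((20*(-22))*5)*0 = -440*5*0 = -2200*0 = 0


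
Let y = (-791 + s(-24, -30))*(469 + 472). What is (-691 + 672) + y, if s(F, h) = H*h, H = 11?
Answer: -1054880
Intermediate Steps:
s(F, h) = 11*h
y = -1054861 (y = (-791 + 11*(-30))*(469 + 472) = (-791 - 330)*941 = -1121*941 = -1054861)
(-691 + 672) + y = (-691 + 672) - 1054861 = -19 - 1054861 = -1054880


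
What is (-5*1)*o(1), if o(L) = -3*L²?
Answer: 15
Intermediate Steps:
(-5*1)*o(1) = (-5*1)*(-3*1²) = -(-15) = -5*(-3) = 15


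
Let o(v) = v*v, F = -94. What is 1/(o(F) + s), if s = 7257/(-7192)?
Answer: 7192/63541255 ≈ 0.00011319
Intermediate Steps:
o(v) = v²
s = -7257/7192 (s = 7257*(-1/7192) = -7257/7192 ≈ -1.0090)
1/(o(F) + s) = 1/((-94)² - 7257/7192) = 1/(8836 - 7257/7192) = 1/(63541255/7192) = 7192/63541255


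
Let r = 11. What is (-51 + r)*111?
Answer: -4440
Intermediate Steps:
(-51 + r)*111 = (-51 + 11)*111 = -40*111 = -4440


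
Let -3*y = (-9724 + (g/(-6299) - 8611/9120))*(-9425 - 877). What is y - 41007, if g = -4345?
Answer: -960342267581333/28723440 ≈ -3.3434e+7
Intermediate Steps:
y = -959164405477253/28723440 (y = -(-9724 + (-4345/(-6299) - 8611/9120))*(-9425 - 877)/3 = -(-9724 + (-4345*(-1/6299) - 8611*1/9120))*(-10302)/3 = -(-9724 + (4345/6299 - 8611/9120))*(-10302)/3 = -(-9724 - 14614289/57446880)*(-10302)/3 = -(-558628075409)*(-10302)/172340640 = -⅓*959164405477253/9574480 = -959164405477253/28723440 ≈ -3.3393e+7)
y - 41007 = -959164405477253/28723440 - 41007 = -960342267581333/28723440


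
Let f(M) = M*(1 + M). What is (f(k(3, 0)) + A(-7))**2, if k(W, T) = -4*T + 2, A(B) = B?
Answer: 1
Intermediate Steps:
k(W, T) = 2 - 4*T
(f(k(3, 0)) + A(-7))**2 = ((2 - 4*0)*(1 + (2 - 4*0)) - 7)**2 = ((2 + 0)*(1 + (2 + 0)) - 7)**2 = (2*(1 + 2) - 7)**2 = (2*3 - 7)**2 = (6 - 7)**2 = (-1)**2 = 1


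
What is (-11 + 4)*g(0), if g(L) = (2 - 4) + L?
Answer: 14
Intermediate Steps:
g(L) = -2 + L
(-11 + 4)*g(0) = (-11 + 4)*(-2 + 0) = -7*(-2) = 14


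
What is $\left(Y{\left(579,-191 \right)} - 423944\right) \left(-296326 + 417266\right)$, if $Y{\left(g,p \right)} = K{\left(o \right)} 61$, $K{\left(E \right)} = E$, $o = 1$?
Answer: $-51264410020$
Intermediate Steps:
$Y{\left(g,p \right)} = 61$ ($Y{\left(g,p \right)} = 1 \cdot 61 = 61$)
$\left(Y{\left(579,-191 \right)} - 423944\right) \left(-296326 + 417266\right) = \left(61 - 423944\right) \left(-296326 + 417266\right) = \left(-423883\right) 120940 = -51264410020$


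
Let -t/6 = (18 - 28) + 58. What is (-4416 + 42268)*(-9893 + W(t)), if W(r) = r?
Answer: -385371212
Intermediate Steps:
t = -288 (t = -6*((18 - 28) + 58) = -6*(-10 + 58) = -6*48 = -288)
(-4416 + 42268)*(-9893 + W(t)) = (-4416 + 42268)*(-9893 - 288) = 37852*(-10181) = -385371212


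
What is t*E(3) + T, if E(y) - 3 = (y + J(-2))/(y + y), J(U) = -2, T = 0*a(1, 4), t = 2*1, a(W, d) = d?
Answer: 19/3 ≈ 6.3333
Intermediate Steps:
t = 2
T = 0 (T = 0*4 = 0)
E(y) = 3 + (-2 + y)/(2*y) (E(y) = 3 + (y - 2)/(y + y) = 3 + (-2 + y)/((2*y)) = 3 + (-2 + y)*(1/(2*y)) = 3 + (-2 + y)/(2*y))
t*E(3) + T = 2*(7/2 - 1/3) + 0 = 2*(19/6) + 0 = 19/3 + 0 = 19/3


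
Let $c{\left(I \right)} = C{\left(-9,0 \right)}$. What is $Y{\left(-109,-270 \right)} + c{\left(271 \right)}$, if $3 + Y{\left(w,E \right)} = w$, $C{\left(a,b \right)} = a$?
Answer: $-121$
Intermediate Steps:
$Y{\left(w,E \right)} = -3 + w$
$c{\left(I \right)} = -9$
$Y{\left(-109,-270 \right)} + c{\left(271 \right)} = \left(-3 - 109\right) - 9 = -112 - 9 = -121$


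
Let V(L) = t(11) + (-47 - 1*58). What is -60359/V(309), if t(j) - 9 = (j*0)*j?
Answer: 60359/96 ≈ 628.74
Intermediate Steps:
t(j) = 9 (t(j) = 9 + (j*0)*j = 9 + 0*j = 9 + 0 = 9)
V(L) = -96 (V(L) = 9 + (-47 - 1*58) = 9 + (-47 - 58) = 9 - 105 = -96)
-60359/V(309) = -60359/(-96) = -60359*(-1/96) = 60359/96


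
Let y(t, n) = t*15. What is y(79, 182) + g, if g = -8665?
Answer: -7480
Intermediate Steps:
y(t, n) = 15*t
y(79, 182) + g = 15*79 - 8665 = 1185 - 8665 = -7480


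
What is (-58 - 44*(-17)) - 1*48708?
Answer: -48018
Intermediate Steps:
(-58 - 44*(-17)) - 1*48708 = (-58 + 748) - 48708 = 690 - 48708 = -48018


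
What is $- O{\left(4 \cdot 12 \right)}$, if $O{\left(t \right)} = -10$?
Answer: $10$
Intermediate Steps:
$- O{\left(4 \cdot 12 \right)} = \left(-1\right) \left(-10\right) = 10$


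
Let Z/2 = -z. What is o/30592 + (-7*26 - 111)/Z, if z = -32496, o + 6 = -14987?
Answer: -30730891/62132352 ≈ -0.49460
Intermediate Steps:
o = -14993 (o = -6 - 14987 = -14993)
Z = 64992 (Z = 2*(-1*(-32496)) = 2*32496 = 64992)
o/30592 + (-7*26 - 111)/Z = -14993/30592 + (-7*26 - 111)/64992 = -14993*1/30592 + (-182 - 111)*(1/64992) = -14993/30592 - 293*1/64992 = -14993/30592 - 293/64992 = -30730891/62132352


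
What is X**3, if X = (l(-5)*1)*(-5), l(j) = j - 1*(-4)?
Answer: 125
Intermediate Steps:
l(j) = 4 + j (l(j) = j + 4 = 4 + j)
X = 5 (X = ((4 - 5)*1)*(-5) = -1*1*(-5) = -1*(-5) = 5)
X**3 = 5**3 = 125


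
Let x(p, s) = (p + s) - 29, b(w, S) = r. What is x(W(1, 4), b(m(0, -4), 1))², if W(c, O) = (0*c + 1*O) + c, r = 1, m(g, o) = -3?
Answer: 529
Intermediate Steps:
W(c, O) = O + c (W(c, O) = (0 + O) + c = O + c)
b(w, S) = 1
x(p, s) = -29 + p + s
x(W(1, 4), b(m(0, -4), 1))² = (-29 + (4 + 1) + 1)² = (-29 + 5 + 1)² = (-23)² = 529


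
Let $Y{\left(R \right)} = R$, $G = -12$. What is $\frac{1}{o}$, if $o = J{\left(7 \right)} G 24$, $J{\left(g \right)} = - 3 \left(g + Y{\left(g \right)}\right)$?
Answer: $\frac{1}{12096} \approx 8.2672 \cdot 10^{-5}$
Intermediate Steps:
$J{\left(g \right)} = - 6 g$ ($J{\left(g \right)} = - 3 \left(g + g\right) = - 3 \cdot 2 g = - 6 g$)
$o = 12096$ ($o = \left(-6\right) 7 \left(-12\right) 24 = \left(-42\right) \left(-12\right) 24 = 504 \cdot 24 = 12096$)
$\frac{1}{o} = \frac{1}{12096}$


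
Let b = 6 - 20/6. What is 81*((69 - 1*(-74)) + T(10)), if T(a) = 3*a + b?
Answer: 14229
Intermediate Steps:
b = 8/3 (b = 6 - 20/6 = 6 - 4*⅚ = 6 - 10/3 = 8/3 ≈ 2.6667)
T(a) = 8/3 + 3*a (T(a) = 3*a + 8/3 = 8/3 + 3*a)
81*((69 - 1*(-74)) + T(10)) = 81*((69 - 1*(-74)) + (8/3 + 3*10)) = 81*((69 + 74) + (8/3 + 30)) = 81*(143 + 98/3) = 81*(527/3) = 14229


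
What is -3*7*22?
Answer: -462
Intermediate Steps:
-3*7*22 = -21*22 = -462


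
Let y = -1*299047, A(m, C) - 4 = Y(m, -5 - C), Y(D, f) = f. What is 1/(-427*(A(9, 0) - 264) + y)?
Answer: -1/185892 ≈ -5.3795e-6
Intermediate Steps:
A(m, C) = -1 - C (A(m, C) = 4 + (-5 - C) = -1 - C)
y = -299047
1/(-427*(A(9, 0) - 264) + y) = 1/(-427*((-1 - 1*0) - 264) - 299047) = 1/(-427*((-1 + 0) - 264) - 299047) = 1/(-427*(-1 - 264) - 299047) = 1/(-427*(-265) - 299047) = 1/(113155 - 299047) = 1/(-185892) = -1/185892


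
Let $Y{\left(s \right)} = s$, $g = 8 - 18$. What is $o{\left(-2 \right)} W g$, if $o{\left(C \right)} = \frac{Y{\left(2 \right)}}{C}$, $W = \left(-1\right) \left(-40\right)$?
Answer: $400$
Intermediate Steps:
$g = -10$
$W = 40$
$o{\left(C \right)} = \frac{2}{C}$
$o{\left(-2 \right)} W g = \frac{2}{-2} \cdot 40 \left(-10\right) = 2 \left(- \frac{1}{2}\right) 40 \left(-10\right) = \left(-1\right) 40 \left(-10\right) = \left(-40\right) \left(-10\right) = 400$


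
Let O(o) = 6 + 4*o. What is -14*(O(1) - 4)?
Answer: -84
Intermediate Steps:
-14*(O(1) - 4) = -14*((6 + 4*1) - 4) = -14*((6 + 4) - 4) = -14*(10 - 4) = -14*6 = -84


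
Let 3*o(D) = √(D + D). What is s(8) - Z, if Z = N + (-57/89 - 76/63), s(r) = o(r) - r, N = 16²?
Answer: -1462417/5607 ≈ -260.82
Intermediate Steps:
N = 256
o(D) = √2*√D/3 (o(D) = √(D + D)/3 = √(2*D)/3 = (√2*√D)/3 = √2*√D/3)
s(r) = -r + √2*√r/3 (s(r) = √2*√r/3 - r = -r + √2*√r/3)
Z = 1425037/5607 (Z = 256 + (-57/89 - 76/63) = 256 - 10355/5607 = 1425037/5607 ≈ 254.15)
s(8) - Z = (-1*8 + √2*√8/3) - 1*1425037/5607 = (-8 + √2*(2*√2)/3) - 1425037/5607 = (-8 + 4/3) - 1425037/5607 = -20/3 - 1425037/5607 = -1462417/5607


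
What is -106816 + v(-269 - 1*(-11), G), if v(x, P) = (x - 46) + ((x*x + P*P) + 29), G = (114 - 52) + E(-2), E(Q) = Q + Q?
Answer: -37163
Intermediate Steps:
E(Q) = 2*Q
G = 58 (G = (114 - 52) + 2*(-2) = 62 - 4 = 58)
v(x, P) = -17 + x + P² + x² (v(x, P) = (-46 + x) + ((x² + P²) + 29) = (-46 + x) + ((P² + x²) + 29) = (-46 + x) + (29 + P² + x²) = -17 + x + P² + x²)
-106816 + v(-269 - 1*(-11), G) = -106816 + (-17 + (-269 - 1*(-11)) + 58² + (-269 - 1*(-11))²) = -106816 + (-17 + (-269 + 11) + 3364 + (-269 + 11)²) = -106816 + (-17 - 258 + 3364 + (-258)²) = -106816 + (-17 - 258 + 3364 + 66564) = -106816 + 69653 = -37163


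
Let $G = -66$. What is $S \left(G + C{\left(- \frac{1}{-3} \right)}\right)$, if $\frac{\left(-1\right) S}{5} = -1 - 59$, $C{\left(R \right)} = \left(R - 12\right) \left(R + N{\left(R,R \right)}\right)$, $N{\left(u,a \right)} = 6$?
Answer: $- \frac{125900}{3} \approx -41967.0$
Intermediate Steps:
$C{\left(R \right)} = \left(-12 + R\right) \left(6 + R\right)$ ($C{\left(R \right)} = \left(R - 12\right) \left(R + 6\right) = \left(-12 + R\right) \left(6 + R\right)$)
$S = 300$ ($S = - 5 \left(-1 - 59\right) = \left(-5\right) \left(-60\right) = 300$)
$S \left(G + C{\left(- \frac{1}{-3} \right)}\right) = 300 \left(-66 - \left(72 - \frac{1}{9} + 6 \left(-1\right) \frac{1}{-3}\right)\right) = 300 \left(-66 - \left(72 - \frac{1}{9} + 6 \left(-1\right) \left(- \frac{1}{3}\right)\right)\right) = 300 \left(-66 - \left(74 - \frac{1}{9}\right)\right) = 300 \left(-66 - \frac{665}{9}\right) = 300 \left(- \frac{1259}{9}\right) = - \frac{125900}{3}$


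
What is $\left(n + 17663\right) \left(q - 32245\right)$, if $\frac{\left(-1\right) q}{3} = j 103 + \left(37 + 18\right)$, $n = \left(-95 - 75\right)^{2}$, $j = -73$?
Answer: $-458785239$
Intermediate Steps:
$n = 28900$ ($n = \left(-170\right)^{2} = 28900$)
$q = 22392$ ($q = - 3 \left(\left(-73\right) 103 + \left(37 + 18\right)\right) = - 3 \left(-7519 + 55\right) = \left(-3\right) \left(-7464\right) = 22392$)
$\left(n + 17663\right) \left(q - 32245\right) = \left(28900 + 17663\right) \left(22392 - 32245\right) = 46563 \left(-9853\right) = -458785239$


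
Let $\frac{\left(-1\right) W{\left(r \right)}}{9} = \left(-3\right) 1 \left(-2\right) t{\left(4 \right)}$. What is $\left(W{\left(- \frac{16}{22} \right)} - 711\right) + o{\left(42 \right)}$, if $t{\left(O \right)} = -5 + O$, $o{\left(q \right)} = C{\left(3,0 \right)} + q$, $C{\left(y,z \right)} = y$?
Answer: $-612$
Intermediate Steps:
$o{\left(q \right)} = 3 + q$
$W{\left(r \right)} = 54$ ($W{\left(r \right)} = - 9 \left(-3\right) 1 \left(-2\right) \left(-5 + 4\right) = - 9 \left(-3\right) \left(-2\right) \left(-1\right) = - 9 \cdot 6 \left(-1\right) = \left(-9\right) \left(-6\right) = 54$)
$\left(W{\left(- \frac{16}{22} \right)} - 711\right) + o{\left(42 \right)} = \left(54 - 711\right) + \left(3 + 42\right) = -657 + 45 = -612$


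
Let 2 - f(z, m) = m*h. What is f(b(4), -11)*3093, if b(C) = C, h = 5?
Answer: 176301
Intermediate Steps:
f(z, m) = 2 - 5*m (f(z, m) = 2 - m*5 = 2 - 5*m)
f(b(4), -11)*3093 = (2 - 5*(-11))*3093 = (2 + 55)*3093 = 57*3093 = 176301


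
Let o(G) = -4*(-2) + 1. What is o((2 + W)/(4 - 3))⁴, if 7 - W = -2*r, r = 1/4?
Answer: 6561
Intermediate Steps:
r = ¼ ≈ 0.25000
W = 15/2 (W = 7 - (-2)/4 = 7 - 1*(-½) = 7 + ½ = 15/2 ≈ 7.5000)
o(G) = 9 (o(G) = 8 + 1 = 9)
o((2 + W)/(4 - 3))⁴ = 9⁴ = 6561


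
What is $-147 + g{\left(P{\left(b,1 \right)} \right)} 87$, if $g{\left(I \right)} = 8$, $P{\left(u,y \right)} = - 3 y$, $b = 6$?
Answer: $549$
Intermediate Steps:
$-147 + g{\left(P{\left(b,1 \right)} \right)} 87 = -147 + 8 \cdot 87 = -147 + 696 = 549$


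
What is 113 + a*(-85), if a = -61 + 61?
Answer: 113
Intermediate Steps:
a = 0
113 + a*(-85) = 113 + 0*(-85) = 113 + 0 = 113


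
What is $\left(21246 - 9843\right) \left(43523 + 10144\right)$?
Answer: $611964801$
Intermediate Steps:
$\left(21246 - 9843\right) \left(43523 + 10144\right) = 11403 \cdot 53667 = 611964801$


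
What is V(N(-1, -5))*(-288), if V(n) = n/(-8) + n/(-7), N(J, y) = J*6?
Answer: -3240/7 ≈ -462.86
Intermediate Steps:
N(J, y) = 6*J
V(n) = -15*n/56 (V(n) = n*(-1/8) + n*(-1/7) = -n/8 - n/7 = -15*n/56)
V(N(-1, -5))*(-288) = -45*(-1)/28*(-288) = -15/56*(-6)*(-288) = (45/28)*(-288) = -3240/7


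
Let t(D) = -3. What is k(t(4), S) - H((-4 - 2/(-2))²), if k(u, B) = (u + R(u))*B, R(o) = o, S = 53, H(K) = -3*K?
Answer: -291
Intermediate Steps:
k(u, B) = 2*B*u (k(u, B) = (u + u)*B = (2*u)*B = 2*B*u)
k(t(4), S) - H((-4 - 2/(-2))²) = 2*53*(-3) - (-3)*(-4 - 2/(-2))² = -318 - (-3)*(-4 - 2*(-½))² = -318 - (-3)*(-4 + 1)² = -318 - (-3)*(-3)² = -318 - (-3)*9 = -318 - 1*(-27) = -318 + 27 = -291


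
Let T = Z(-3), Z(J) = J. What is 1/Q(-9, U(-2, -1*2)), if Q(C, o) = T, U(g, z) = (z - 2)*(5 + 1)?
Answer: -⅓ ≈ -0.33333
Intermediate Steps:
T = -3
U(g, z) = -12 + 6*z (U(g, z) = (-2 + z)*6 = -12 + 6*z)
Q(C, o) = -3
1/Q(-9, U(-2, -1*2)) = 1/(-3) = -⅓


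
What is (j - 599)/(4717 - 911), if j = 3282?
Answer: 2683/3806 ≈ 0.70494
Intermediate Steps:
(j - 599)/(4717 - 911) = (3282 - 599)/(4717 - 911) = 2683/3806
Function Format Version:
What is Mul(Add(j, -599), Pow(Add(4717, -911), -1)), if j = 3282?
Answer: Rational(2683, 3806) ≈ 0.70494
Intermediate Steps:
Mul(Add(j, -599), Pow(Add(4717, -911), -1)) = Mul(Add(3282, -599), Pow(Add(4717, -911), -1)) = Mul(2683, Pow(3806, -1)) = Mul(2683, Rational(1, 3806)) = Rational(2683, 3806)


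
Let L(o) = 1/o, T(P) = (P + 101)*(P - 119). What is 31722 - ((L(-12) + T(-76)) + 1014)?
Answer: 426997/12 ≈ 35583.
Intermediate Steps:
T(P) = (-119 + P)*(101 + P) (T(P) = (101 + P)*(-119 + P) = (-119 + P)*(101 + P))
31722 - ((L(-12) + T(-76)) + 1014) = 31722 - ((1/(-12) + (-12019 + (-76)**2 - 18*(-76))) + 1014) = 31722 - ((-1/12 + (-12019 + 5776 + 1368)) + 1014) = 31722 - ((-1/12 - 4875) + 1014) = 31722 - (-58501/12 + 1014) = 31722 - 1*(-46333/12) = 31722 + 46333/12 = 426997/12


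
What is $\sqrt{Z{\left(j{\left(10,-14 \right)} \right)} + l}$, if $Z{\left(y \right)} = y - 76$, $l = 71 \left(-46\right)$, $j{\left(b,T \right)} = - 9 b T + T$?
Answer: $4 i \sqrt{131} \approx 45.782 i$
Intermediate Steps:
$j{\left(b,T \right)} = T - 9 T b$ ($j{\left(b,T \right)} = - 9 T b + T = T - 9 T b$)
$l = -3266$
$Z{\left(y \right)} = -76 + y$
$\sqrt{Z{\left(j{\left(10,-14 \right)} \right)} + l} = \sqrt{\left(-76 - 14 \left(1 - 90\right)\right) - 3266} = \sqrt{\left(-76 - -1246\right) - 3266} = \sqrt{\left(-76 + 1246\right) - 3266} = \sqrt{1170 - 3266} = \sqrt{-2096} = 4 i \sqrt{131}$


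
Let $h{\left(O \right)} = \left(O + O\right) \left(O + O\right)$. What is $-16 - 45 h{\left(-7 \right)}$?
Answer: $-8836$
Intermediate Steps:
$h{\left(O \right)} = 4 O^{2}$ ($h{\left(O \right)} = 2 O 2 O = 4 O^{2}$)
$-16 - 45 h{\left(-7 \right)} = -16 - 45 \cdot 4 \left(-7\right)^{2} = -16 - 45 \cdot 4 \cdot 49 = -16 - 8820 = -8836$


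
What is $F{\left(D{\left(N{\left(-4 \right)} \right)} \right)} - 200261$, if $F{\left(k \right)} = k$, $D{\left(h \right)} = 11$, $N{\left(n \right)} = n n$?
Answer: $-200250$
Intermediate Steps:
$N{\left(n \right)} = n^{2}$
$F{\left(D{\left(N{\left(-4 \right)} \right)} \right)} - 200261 = 11 - 200261 = -200250$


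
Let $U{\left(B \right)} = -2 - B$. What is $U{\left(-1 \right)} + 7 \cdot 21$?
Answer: $146$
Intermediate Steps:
$U{\left(-1 \right)} + 7 \cdot 21 = \left(-2 - -1\right) + 7 \cdot 21 = \left(-2 + 1\right) + 147 = -1 + 147 = 146$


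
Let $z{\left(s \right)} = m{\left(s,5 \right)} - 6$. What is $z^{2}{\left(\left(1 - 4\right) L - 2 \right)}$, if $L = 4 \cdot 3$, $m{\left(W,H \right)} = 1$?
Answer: $25$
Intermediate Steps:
$L = 12$
$z{\left(s \right)} = -5$ ($z{\left(s \right)} = 1 - 6 = -5$)
$z^{2}{\left(\left(1 - 4\right) L - 2 \right)} = \left(-5\right)^{2} = 25$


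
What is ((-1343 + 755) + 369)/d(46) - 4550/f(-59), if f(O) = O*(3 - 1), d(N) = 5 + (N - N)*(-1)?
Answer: -1546/295 ≈ -5.2407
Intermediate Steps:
d(N) = 5 (d(N) = 5 + 0*(-1) = 5 + 0 = 5)
f(O) = 2*O (f(O) = O*2 = 2*O)
((-1343 + 755) + 369)/d(46) - 4550/f(-59) = ((-1343 + 755) + 369)/5 - 4550/(2*(-59)) = (-588 + 369)*(⅕) - 4550/(-118) = -219*⅕ - 4550*(-1/118) = -219/5 + 2275/59 = -1546/295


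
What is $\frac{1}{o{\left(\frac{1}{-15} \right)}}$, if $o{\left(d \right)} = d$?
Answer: $-15$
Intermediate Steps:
$\frac{1}{o{\left(\frac{1}{-15} \right)}} = \frac{1}{\frac{1}{-15}} = \frac{1}{- \frac{1}{15}} = -15$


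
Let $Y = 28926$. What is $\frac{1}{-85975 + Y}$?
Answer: $- \frac{1}{57049} \approx -1.7529 \cdot 10^{-5}$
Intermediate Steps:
$\frac{1}{-85975 + Y} = \frac{1}{-85975 + 28926} = \frac{1}{-57049} = - \frac{1}{57049}$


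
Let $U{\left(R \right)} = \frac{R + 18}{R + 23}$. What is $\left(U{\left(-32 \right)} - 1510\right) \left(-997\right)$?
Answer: $\frac{13535272}{9} \approx 1.5039 \cdot 10^{6}$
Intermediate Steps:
$U{\left(R \right)} = \frac{18 + R}{23 + R}$
$\left(U{\left(-32 \right)} - 1510\right) \left(-997\right) = \left(\frac{18 - 32}{23 - 32} - 1510\right) \left(-997\right) = \left(\frac{1}{-9} \left(-14\right) - 1510\right) \left(-997\right) = \left(\left(- \frac{1}{9}\right) \left(-14\right) - 1510\right) \left(-997\right) = \left(\frac{14}{9} - 1510\right) \left(-997\right) = \left(- \frac{13576}{9}\right) \left(-997\right) = \frac{13535272}{9}$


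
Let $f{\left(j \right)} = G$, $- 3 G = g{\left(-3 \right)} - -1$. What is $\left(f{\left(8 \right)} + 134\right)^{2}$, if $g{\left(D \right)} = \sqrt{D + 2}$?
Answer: $\frac{\left(401 - i\right)^{2}}{9} \approx 17867.0 - 89.111 i$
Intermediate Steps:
$g{\left(D \right)} = \sqrt{2 + D}$
$G = - \frac{1}{3} - \frac{i}{3}$ ($G = - \frac{\sqrt{2 - 3} - -1}{3} = - \frac{\sqrt{-1} + 1}{3} = - \frac{i + 1}{3} = - \frac{1 + i}{3} = - \frac{1}{3} - \frac{i}{3} \approx -0.33333 - 0.33333 i$)
$f{\left(j \right)} = - \frac{1}{3} - \frac{i}{3}$
$\left(f{\left(8 \right)} + 134\right)^{2} = \left(\left(- \frac{1}{3} - \frac{i}{3}\right) + 134\right)^{2} = \left(\frac{401}{3} - \frac{i}{3}\right)^{2}$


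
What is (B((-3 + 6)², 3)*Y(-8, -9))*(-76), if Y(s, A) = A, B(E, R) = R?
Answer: 2052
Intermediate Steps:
(B((-3 + 6)², 3)*Y(-8, -9))*(-76) = (3*(-9))*(-76) = -27*(-76) = 2052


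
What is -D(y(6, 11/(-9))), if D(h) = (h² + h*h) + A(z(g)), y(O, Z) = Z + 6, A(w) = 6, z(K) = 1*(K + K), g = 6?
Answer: -4184/81 ≈ -51.654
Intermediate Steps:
z(K) = 2*K (z(K) = 1*(2*K) = 2*K)
y(O, Z) = 6 + Z
D(h) = 6 + 2*h² (D(h) = (h² + h*h) + 6 = (h² + h²) + 6 = 2*h² + 6 = 6 + 2*h²)
-D(y(6, 11/(-9))) = -(6 + 2*(6 + 11/(-9))²) = -(6 + 2*(6 + 11*(-⅑))²) = -(6 + 2*(6 - 11/9)²) = -(6 + 2*(43/9)²) = -(6 + 2*(1849/81)) = -(6 + 3698/81) = -1*4184/81 = -4184/81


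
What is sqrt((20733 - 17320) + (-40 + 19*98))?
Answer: sqrt(5235) ≈ 72.353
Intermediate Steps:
sqrt((20733 - 17320) + (-40 + 19*98)) = sqrt(3413 + (-40 + 1862)) = sqrt(3413 + 1822) = sqrt(5235)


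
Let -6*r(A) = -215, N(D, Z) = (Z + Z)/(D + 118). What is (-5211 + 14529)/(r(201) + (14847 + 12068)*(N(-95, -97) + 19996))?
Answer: 1285884/74239218805 ≈ 1.7321e-5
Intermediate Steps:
N(D, Z) = 2*Z/(118 + D) (N(D, Z) = (2*Z)/(118 + D) = 2*Z/(118 + D))
r(A) = 215/6 (r(A) = -⅙*(-215) = 215/6)
(-5211 + 14529)/(r(201) + (14847 + 12068)*(N(-95, -97) + 19996)) = (-5211 + 14529)/(215/6 + (14847 + 12068)*(2*(-97)/(118 - 95) + 19996)) = 9318/(215/6 + 26915*(2*(-97)/23 + 19996)) = 9318/(215/6 + 26915*(2*(-97)*(1/23) + 19996)) = 9318/(215/6 + 26915*(-194/23 + 19996)) = 9318/(215/6 + 26915*(459714/23)) = 9318/(215/6 + 12373202310/23) = 9318/(74239218805/138) = 9318*(138/74239218805) = 1285884/74239218805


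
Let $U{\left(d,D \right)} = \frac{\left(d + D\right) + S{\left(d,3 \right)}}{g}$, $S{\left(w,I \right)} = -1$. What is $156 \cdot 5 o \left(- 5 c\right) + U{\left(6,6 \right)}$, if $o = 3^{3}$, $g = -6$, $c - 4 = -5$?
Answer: $\frac{631789}{6} \approx 1.053 \cdot 10^{5}$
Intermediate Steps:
$c = -1$ ($c = 4 - 5 = -1$)
$U{\left(d,D \right)} = \frac{1}{6} - \frac{D}{6} - \frac{d}{6}$ ($U{\left(d,D \right)} = \frac{\left(d + D\right) - 1}{-6} = \left(\left(D + d\right) - 1\right) \left(- \frac{1}{6}\right) = \left(-1 + D + d\right) \left(- \frac{1}{6}\right) = \frac{1}{6} - \frac{D}{6} - \frac{d}{6}$)
$o = 27$
$156 \cdot 5 o \left(- 5 c\right) + U{\left(6,6 \right)} = 156 \cdot 5 \cdot 27 \left(\left(-5\right) \left(-1\right)\right) - \frac{11}{6} = 156 \cdot 135 \cdot 5 - \frac{11}{6} = 156 \cdot 675 - \frac{11}{6} = 105300 - \frac{11}{6} = \frac{631789}{6}$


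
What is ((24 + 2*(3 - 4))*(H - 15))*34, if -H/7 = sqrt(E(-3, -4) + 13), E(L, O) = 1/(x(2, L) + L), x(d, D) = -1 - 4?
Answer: -11220 - 1309*sqrt(206) ≈ -30008.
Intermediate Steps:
x(d, D) = -5
E(L, O) = 1/(-5 + L)
H = -7*sqrt(206)/4 (H = -7*sqrt(1/(-5 - 3) + 13) = -7*sqrt(1/(-8) + 13) = -7*sqrt(-1/8 + 13) = -7*sqrt(206)/4 ≈ -25.117)
((24 + 2*(3 - 4))*(H - 15))*34 = ((24 + 2*(3 - 4))*(-7*sqrt(206)/4 - 15))*34 = ((24 + 2*(-1))*(-15 - 7*sqrt(206)/4))*34 = ((24 - 2)*(-15 - 7*sqrt(206)/4))*34 = (22*(-15 - 7*sqrt(206)/4))*34 = (-330 - 77*sqrt(206)/2)*34 = -11220 - 1309*sqrt(206)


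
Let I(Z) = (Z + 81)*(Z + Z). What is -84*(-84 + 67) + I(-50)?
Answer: -1672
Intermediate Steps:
I(Z) = 2*Z*(81 + Z) (I(Z) = (81 + Z)*(2*Z) = 2*Z*(81 + Z))
-84*(-84 + 67) + I(-50) = -84*(-84 + 67) + 2*(-50)*(81 - 50) = -84*(-17) + 2*(-50)*31 = 1428 - 3100 = -1672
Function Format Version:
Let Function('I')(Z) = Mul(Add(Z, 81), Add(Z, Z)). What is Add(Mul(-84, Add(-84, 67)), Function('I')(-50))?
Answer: -1672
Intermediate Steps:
Function('I')(Z) = Mul(2, Z, Add(81, Z)) (Function('I')(Z) = Mul(Add(81, Z), Mul(2, Z)) = Mul(2, Z, Add(81, Z)))
Add(Mul(-84, Add(-84, 67)), Function('I')(-50)) = Add(Mul(-84, Add(-84, 67)), Mul(2, -50, Add(81, -50))) = Add(Mul(-84, -17), Mul(2, -50, 31)) = Add(1428, -3100) = -1672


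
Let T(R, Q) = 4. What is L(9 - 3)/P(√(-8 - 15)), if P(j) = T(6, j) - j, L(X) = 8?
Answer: 32/39 + 8*I*√23/39 ≈ 0.82051 + 0.98376*I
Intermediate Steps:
P(j) = 4 - j
L(9 - 3)/P(√(-8 - 15)) = 8/(4 - √(-8 - 15)) = 8/(4 - √(-23)) = 8/(4 - I*√23)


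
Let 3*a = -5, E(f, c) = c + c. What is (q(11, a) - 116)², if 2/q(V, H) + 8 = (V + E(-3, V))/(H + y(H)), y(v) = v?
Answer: 431974656/32041 ≈ 13482.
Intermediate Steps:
E(f, c) = 2*c
a = -5/3 (a = (⅓)*(-5) = -5/3 ≈ -1.6667)
q(V, H) = 2/(-8 + 3*V/(2*H)) (q(V, H) = 2/(-8 + (V + 2*V)/(H + H)) = 2/(-8 + (3*V)/((2*H))) = 2/(-8 + (3*V)*(1/(2*H))) = 2/(-8 + 3*V/(2*H)))
(q(11, a) - 116)² = (4*(-5/3)/(-16*(-5/3) + 3*11) - 116)² = (4*(-5/3)/(80/3 + 33) - 116)² = (4*(-5/3)/(179/3) - 116)² = (4*(-5/3)*(3/179) - 116)² = (-20/179 - 116)² = (-20784/179)² = 431974656/32041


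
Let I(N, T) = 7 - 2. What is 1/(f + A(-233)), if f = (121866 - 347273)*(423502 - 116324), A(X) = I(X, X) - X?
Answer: -1/69240071208 ≈ -1.4443e-11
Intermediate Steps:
I(N, T) = 5
A(X) = 5 - X
f = -69240071446 (f = -225407*307178 = -69240071446)
1/(f + A(-233)) = 1/(-69240071446 + (5 - 1*(-233))) = 1/(-69240071446 + (5 + 233)) = 1/(-69240071446 + 238) = 1/(-69240071208) = -1/69240071208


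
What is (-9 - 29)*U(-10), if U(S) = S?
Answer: 380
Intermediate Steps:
(-9 - 29)*U(-10) = (-9 - 29)*(-10) = -38*(-10) = 380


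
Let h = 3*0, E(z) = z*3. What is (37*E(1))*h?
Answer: 0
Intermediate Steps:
E(z) = 3*z
h = 0
(37*E(1))*h = (37*(3*1))*0 = (37*3)*0 = 111*0 = 0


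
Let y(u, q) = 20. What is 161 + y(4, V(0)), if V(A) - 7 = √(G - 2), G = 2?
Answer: 181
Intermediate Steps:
V(A) = 7 (V(A) = 7 + √(2 - 2) = 7 + √0 = 7 + 0 = 7)
161 + y(4, V(0)) = 161 + 20 = 181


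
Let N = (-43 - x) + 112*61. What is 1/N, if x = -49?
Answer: 1/6838 ≈ 0.00014624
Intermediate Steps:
N = 6838 (N = (-43 - 1*(-49)) + 112*61 = (-43 + 49) + 6832 = 6 + 6832 = 6838)
1/N = 1/6838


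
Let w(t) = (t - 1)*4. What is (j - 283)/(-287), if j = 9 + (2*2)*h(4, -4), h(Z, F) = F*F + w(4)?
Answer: 162/287 ≈ 0.56446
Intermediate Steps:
w(t) = -4 + 4*t (w(t) = (-1 + t)*4 = -4 + 4*t)
h(Z, F) = 12 + F² (h(Z, F) = F*F + (-4 + 4*4) = F² + (-4 + 16) = F² + 12 = 12 + F²)
j = 121 (j = 9 + (2*2)*(12 + (-4)²) = 9 + 4*(12 + 16) = 9 + 4*28 = 9 + 112 = 121)
(j - 283)/(-287) = (121 - 283)/(-287) = -162*(-1/287) = 162/287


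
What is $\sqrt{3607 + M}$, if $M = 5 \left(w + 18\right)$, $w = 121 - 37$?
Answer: $\sqrt{4117} \approx 64.164$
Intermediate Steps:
$w = 84$ ($w = 121 - 37 = 84$)
$M = 510$ ($M = 5 \left(84 + 18\right) = 5 \cdot 102 = 510$)
$\sqrt{3607 + M} = \sqrt{3607 + 510} = \sqrt{4117}$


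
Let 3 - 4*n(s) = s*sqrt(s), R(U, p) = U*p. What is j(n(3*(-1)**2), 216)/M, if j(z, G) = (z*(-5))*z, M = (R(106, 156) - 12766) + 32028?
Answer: -45/143192 + 45*sqrt(3)/286384 ≈ -4.2103e-5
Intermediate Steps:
M = 35798 (M = (106*156 - 12766) + 32028 = (16536 - 12766) + 32028 = 3770 + 32028 = 35798)
n(s) = 3/4 - s**(3/2)/4 (n(s) = 3/4 - s*sqrt(s)/4 = 3/4 - s**(3/2)/4)
j(z, G) = -5*z**2 (j(z, G) = (-5*z)*z = -5*z**2)
j(n(3*(-1)**2), 216)/M = -5*(3/4 - 3**(3/2)/4)**2/35798 = -5*(3/4 - 3*sqrt(3)/4)**2*(1/35798) = -5*(3/4 - 3*sqrt(3)/4)**2/35798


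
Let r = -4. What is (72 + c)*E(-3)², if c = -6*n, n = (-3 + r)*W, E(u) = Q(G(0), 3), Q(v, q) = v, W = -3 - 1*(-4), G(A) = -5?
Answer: 2850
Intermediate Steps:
W = 1 (W = -3 + 4 = 1)
E(u) = -5
n = -7 (n = (-3 - 4)*1 = -7*1 = -7)
c = 42 (c = -6*(-7) = 42)
(72 + c)*E(-3)² = (72 + 42)*(-5)² = 114*25 = 2850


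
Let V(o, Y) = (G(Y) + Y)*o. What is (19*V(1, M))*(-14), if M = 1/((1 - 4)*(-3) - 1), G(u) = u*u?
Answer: -1197/32 ≈ -37.406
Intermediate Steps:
G(u) = u²
M = ⅛ (M = 1/(-3*(-3) - 1) = 1/(9 - 1) = 1/8 = ⅛ ≈ 0.12500)
V(o, Y) = o*(Y + Y²) (V(o, Y) = (Y² + Y)*o = (Y + Y²)*o = o*(Y + Y²))
(19*V(1, M))*(-14) = (19*((⅛)*1*(1 + ⅛)))*(-14) = (19*((⅛)*1*(9/8)))*(-14) = (19*(9/64))*(-14) = (171/64)*(-14) = -1197/32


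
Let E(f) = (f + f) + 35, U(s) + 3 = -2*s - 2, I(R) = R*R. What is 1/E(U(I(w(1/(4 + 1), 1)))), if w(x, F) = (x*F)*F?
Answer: 25/621 ≈ 0.040258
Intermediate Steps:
w(x, F) = x*F**2 (w(x, F) = (F*x)*F = x*F**2)
I(R) = R**2
U(s) = -5 - 2*s (U(s) = -3 + (-2*s - 2) = -3 + (-2 - 2*s) = -5 - 2*s)
E(f) = 35 + 2*f (E(f) = 2*f + 35 = 35 + 2*f)
1/E(U(I(w(1/(4 + 1), 1)))) = 1/(35 + 2*(-5 - 2/(4 + 1)**2)) = 1/(35 + 2*(-5 - 2*(1/5)**2)) = 1/(35 + 2*(-5 - 2*1/25)) = 1/(35 + 2*(-5 - 2/25)) = 1/(35 + 2*(-127/25)) = 1/(35 - 254/25) = 1/(621/25) = 25/621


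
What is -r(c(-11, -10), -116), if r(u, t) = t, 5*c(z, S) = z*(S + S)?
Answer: 116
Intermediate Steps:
c(z, S) = 2*S*z/5 (c(z, S) = (z*(S + S))/5 = (z*(2*S))/5 = (2*S*z)/5 = 2*S*z/5)
-r(c(-11, -10), -116) = -1*(-116) = 116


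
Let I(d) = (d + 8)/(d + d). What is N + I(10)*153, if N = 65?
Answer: 2027/10 ≈ 202.70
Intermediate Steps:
I(d) = (8 + d)/(2*d) (I(d) = (8 + d)/((2*d)) = (8 + d)*(1/(2*d)) = (8 + d)/(2*d))
N + I(10)*153 = 65 + ((½)*(8 + 10)/10)*153 = 65 + ((½)*(⅒)*18)*153 = 65 + (9/10)*153 = 65 + 1377/10 = 2027/10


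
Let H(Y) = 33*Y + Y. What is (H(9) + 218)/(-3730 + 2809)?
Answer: -524/921 ≈ -0.56895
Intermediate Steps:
H(Y) = 34*Y
(H(9) + 218)/(-3730 + 2809) = (34*9 + 218)/(-3730 + 2809) = (306 + 218)/(-921) = 524*(-1/921) = -524/921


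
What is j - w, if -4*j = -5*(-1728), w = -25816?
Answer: 23656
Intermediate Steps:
j = -2160 (j = -(-5)*(-1728)/4 = -¼*8640 = -2160)
j - w = -2160 - 1*(-25816) = -2160 + 25816 = 23656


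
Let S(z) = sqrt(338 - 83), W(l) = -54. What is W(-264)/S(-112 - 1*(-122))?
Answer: -18*sqrt(255)/85 ≈ -3.3816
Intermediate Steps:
S(z) = sqrt(255)
W(-264)/S(-112 - 1*(-122)) = -54*sqrt(255)/255 = -18*sqrt(255)/85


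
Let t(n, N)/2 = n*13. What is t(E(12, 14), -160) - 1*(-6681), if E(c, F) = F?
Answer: 7045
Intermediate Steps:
t(n, N) = 26*n (t(n, N) = 2*(n*13) = 2*(13*n) = 26*n)
t(E(12, 14), -160) - 1*(-6681) = 26*14 - 1*(-6681) = 364 + 6681 = 7045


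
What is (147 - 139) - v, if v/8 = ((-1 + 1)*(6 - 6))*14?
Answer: 8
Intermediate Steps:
v = 0 (v = 8*(((-1 + 1)*(6 - 6))*14) = 8*((0*0)*14) = 8*(0*14) = 8*0 = 0)
(147 - 139) - v = (147 - 139) - 1*0 = 8 + 0 = 8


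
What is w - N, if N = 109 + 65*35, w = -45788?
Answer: -48172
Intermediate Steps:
N = 2384 (N = 109 + 2275 = 2384)
w - N = -45788 - 1*2384 = -45788 - 2384 = -48172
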